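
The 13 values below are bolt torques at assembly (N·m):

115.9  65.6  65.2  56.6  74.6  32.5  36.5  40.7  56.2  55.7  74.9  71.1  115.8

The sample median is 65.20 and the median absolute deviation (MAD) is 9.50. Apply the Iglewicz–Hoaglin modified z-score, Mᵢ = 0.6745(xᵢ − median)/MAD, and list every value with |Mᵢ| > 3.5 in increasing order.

|Mᵢ| > 3.5 ⇔ |xᵢ − 65.20| > 3.5·9.50/0.6745 = 49.30.
So outliers lie outside [15.90, 114.50].
115.8: M = 3.59 → outlier.
115.9: M = 3.60 → outlier.

115.8, 115.9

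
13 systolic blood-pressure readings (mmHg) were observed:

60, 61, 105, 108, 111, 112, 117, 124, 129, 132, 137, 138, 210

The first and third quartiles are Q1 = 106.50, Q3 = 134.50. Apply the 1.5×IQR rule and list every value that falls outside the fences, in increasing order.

60, 61, 210

IQR = Q3 − Q1 = 134.50 − 106.50 = 28.00.
Lower fence = Q1 − 1.5·IQR = 106.50 − 42.00 = 64.50.
Upper fence = Q3 + 1.5·IQR = 134.50 + 42.00 = 176.50.
60 < 64.50 → outlier.
61 < 64.50 → outlier.
210 > 176.50 → outlier.
All remaining values lie within [64.50, 176.50].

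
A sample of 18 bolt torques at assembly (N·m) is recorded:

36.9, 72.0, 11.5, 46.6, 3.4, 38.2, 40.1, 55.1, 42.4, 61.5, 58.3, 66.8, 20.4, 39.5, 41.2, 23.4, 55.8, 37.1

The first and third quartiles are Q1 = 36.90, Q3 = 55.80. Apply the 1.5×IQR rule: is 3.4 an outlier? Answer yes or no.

IQR = Q3 − Q1 = 55.80 − 36.90 = 18.90.
Lower fence = Q1 − 1.5·IQR = 36.90 − 28.35 = 8.55.
Upper fence = Q3 + 1.5·IQR = 55.80 + 28.35 = 84.15.
3.4 lies below the lower fence.

yes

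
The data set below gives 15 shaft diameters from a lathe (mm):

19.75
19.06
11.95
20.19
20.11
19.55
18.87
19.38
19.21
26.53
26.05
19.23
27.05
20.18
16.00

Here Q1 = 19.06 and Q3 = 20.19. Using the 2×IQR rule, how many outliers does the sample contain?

IQR = 1.13; fences at 19.06 − 2.26 = 16.80 and 20.19 + 2.26 = 22.45.
Outside the cutoffs: 11.95, 16.00, 26.05, 26.53, 27.05.

5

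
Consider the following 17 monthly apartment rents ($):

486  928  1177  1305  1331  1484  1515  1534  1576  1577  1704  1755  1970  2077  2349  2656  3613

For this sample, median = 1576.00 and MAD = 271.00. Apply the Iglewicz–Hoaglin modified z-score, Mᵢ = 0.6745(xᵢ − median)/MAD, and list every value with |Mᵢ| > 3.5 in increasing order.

3613

|Mᵢ| > 3.5 ⇔ |xᵢ − 1576.00| > 3.5·271.00/0.6745 = 1406.23.
So outliers lie outside [169.77, 2982.23].
3613: M = 5.07 → outlier.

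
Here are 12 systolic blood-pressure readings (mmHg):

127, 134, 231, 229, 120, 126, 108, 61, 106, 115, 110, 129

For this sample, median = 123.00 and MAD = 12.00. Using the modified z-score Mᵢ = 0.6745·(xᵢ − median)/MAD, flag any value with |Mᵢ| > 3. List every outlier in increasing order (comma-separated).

|Mᵢ| > 3 ⇔ |xᵢ − 123.00| > 3·12.00/0.6745 = 53.37.
So outliers lie outside [69.63, 176.37].
61: M = -3.48 → outlier.
229: M = 5.96 → outlier.
231: M = 6.07 → outlier.

61, 229, 231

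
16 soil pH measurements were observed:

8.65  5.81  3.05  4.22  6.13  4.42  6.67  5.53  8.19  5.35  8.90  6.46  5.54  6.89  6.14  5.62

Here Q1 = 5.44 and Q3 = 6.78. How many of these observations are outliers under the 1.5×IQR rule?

2

IQR = 1.34; fences at 5.44 − 2.01 = 3.43 and 6.78 + 2.01 = 8.79.
Outside the cutoffs: 3.05, 8.90.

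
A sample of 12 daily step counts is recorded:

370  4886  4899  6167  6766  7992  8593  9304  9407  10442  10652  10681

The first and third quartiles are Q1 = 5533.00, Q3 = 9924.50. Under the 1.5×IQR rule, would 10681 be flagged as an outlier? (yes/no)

no

IQR = Q3 − Q1 = 9924.50 − 5533.00 = 4391.50.
Lower fence = Q1 − 1.5·IQR = 5533.00 − 6587.25 = -1054.25.
Upper fence = Q3 + 1.5·IQR = 9924.50 + 6587.25 = 16511.75.
10681 lies within [-1054.25, 16511.75].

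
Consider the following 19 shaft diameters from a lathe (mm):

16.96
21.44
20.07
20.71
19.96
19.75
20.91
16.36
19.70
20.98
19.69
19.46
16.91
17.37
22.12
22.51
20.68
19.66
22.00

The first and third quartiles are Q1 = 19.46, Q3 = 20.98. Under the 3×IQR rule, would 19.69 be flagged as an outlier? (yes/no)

IQR = Q3 − Q1 = 20.98 − 19.46 = 1.52.
Lower fence = Q1 − 3·IQR = 19.46 − 4.56 = 14.90.
Upper fence = Q3 + 3·IQR = 20.98 + 4.56 = 25.54.
19.69 lies within [14.90, 25.54].

no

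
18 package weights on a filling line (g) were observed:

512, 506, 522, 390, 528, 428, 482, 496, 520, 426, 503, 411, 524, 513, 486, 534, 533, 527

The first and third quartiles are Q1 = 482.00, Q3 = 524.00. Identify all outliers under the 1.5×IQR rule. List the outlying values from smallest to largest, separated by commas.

390, 411

IQR = Q3 − Q1 = 524.00 − 482.00 = 42.00.
Lower fence = Q1 − 1.5·IQR = 482.00 − 63.00 = 419.00.
Upper fence = Q3 + 1.5·IQR = 524.00 + 63.00 = 587.00.
390 < 419.00 → outlier.
411 < 419.00 → outlier.
All remaining values lie within [419.00, 587.00].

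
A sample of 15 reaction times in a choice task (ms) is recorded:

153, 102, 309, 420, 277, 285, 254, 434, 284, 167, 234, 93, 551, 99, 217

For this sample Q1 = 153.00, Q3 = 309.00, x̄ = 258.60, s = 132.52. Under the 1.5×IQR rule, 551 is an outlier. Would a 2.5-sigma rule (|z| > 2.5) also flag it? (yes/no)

z = (551 − 258.60) / 132.52 = 2.21.
|z| = 2.21 ≤ 2.5.

no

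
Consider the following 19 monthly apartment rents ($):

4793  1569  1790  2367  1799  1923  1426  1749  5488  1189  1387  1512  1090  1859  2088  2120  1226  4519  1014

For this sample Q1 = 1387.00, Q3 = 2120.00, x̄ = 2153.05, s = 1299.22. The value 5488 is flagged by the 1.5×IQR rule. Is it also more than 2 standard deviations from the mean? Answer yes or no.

yes

z = (5488 − 2153.05) / 1299.22 = 2.57.
|z| = 2.57 > 2.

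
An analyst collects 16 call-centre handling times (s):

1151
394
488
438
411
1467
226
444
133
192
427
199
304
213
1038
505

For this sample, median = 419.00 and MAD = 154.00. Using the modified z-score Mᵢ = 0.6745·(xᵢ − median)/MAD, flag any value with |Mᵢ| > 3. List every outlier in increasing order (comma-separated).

|Mᵢ| > 3 ⇔ |xᵢ − 419.00| > 3·154.00/0.6745 = 684.95.
So outliers lie outside [-265.95, 1103.95].
1151: M = 3.21 → outlier.
1467: M = 4.59 → outlier.

1151, 1467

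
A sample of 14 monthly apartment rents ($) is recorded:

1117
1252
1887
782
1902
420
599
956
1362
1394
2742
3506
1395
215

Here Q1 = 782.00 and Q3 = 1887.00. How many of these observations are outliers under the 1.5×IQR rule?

0

IQR = 1105.00; fences at 782.00 − 1657.50 = -875.50 and 1887.00 + 1657.50 = 3544.50.
Every value lies within the cutoffs.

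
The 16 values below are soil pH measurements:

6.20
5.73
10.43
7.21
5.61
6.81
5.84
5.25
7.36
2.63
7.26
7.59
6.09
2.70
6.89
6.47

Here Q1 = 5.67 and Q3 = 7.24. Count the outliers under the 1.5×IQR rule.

IQR = 1.57; fences at 5.67 − 2.355 = 3.315 and 7.24 + 2.355 = 9.595.
Outside the cutoffs: 2.63, 2.70, 10.43.

3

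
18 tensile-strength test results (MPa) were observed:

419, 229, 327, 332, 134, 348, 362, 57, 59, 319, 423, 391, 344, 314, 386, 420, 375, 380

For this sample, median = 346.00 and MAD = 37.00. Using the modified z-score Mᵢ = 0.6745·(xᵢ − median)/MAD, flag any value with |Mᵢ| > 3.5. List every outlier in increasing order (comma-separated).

|Mᵢ| > 3.5 ⇔ |xᵢ − 346.00| > 3.5·37.00/0.6745 = 191.99.
So outliers lie outside [154.01, 537.99].
57: M = -5.27 → outlier.
59: M = -5.23 → outlier.
134: M = -3.86 → outlier.

57, 59, 134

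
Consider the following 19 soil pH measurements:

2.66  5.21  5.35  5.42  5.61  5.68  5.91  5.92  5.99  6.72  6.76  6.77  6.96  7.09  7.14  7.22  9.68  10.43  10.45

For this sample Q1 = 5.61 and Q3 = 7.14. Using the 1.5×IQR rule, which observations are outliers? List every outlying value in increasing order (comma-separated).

2.66, 9.68, 10.43, 10.45

IQR = Q3 − Q1 = 7.14 − 5.61 = 1.53.
Lower fence = Q1 − 1.5·IQR = 5.61 − 2.295 = 3.315.
Upper fence = Q3 + 1.5·IQR = 7.14 + 2.295 = 9.435.
2.66 < 3.315 → outlier.
9.68 > 9.435 → outlier.
10.43 > 9.435 → outlier.
10.45 > 9.435 → outlier.
All remaining values lie within [3.315, 9.435].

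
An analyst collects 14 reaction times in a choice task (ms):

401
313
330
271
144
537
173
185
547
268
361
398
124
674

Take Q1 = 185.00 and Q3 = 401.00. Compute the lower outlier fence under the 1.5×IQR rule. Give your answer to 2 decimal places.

IQR = Q3 − Q1 = 401.00 − 185.00 = 216.00.
Lower fence = Q1 − 1.5·IQR = 185.00 − 324.00 = -139.00.
Upper fence = Q3 + 1.5·IQR = 401.00 + 324.00 = 725.00.

-139.00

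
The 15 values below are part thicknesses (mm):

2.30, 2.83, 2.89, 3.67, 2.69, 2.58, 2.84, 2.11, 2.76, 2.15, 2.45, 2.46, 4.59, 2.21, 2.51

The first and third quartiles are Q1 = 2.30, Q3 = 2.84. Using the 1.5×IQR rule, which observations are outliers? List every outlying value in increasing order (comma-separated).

IQR = Q3 − Q1 = 2.84 − 2.30 = 0.54.
Lower fence = Q1 − 1.5·IQR = 2.30 − 0.81 = 1.49.
Upper fence = Q3 + 1.5·IQR = 2.84 + 0.81 = 3.65.
3.67 > 3.65 → outlier.
4.59 > 3.65 → outlier.
All remaining values lie within [1.49, 3.65].

3.67, 4.59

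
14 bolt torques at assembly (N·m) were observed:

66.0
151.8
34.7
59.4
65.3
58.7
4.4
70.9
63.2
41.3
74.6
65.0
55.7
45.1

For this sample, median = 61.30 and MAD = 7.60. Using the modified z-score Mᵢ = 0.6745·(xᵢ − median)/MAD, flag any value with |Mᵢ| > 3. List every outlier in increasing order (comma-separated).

|Mᵢ| > 3 ⇔ |xᵢ − 61.30| > 3·7.60/0.6745 = 33.80.
So outliers lie outside [27.50, 95.10].
4.4: M = -5.05 → outlier.
151.8: M = 8.03 → outlier.

4.4, 151.8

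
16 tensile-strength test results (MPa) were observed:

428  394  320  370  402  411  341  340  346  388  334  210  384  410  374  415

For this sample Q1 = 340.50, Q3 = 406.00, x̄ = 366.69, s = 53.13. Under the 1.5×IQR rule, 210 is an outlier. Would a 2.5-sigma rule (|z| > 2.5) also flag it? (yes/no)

z = (210 − 366.69) / 53.13 = -2.95.
|z| = 2.95 > 2.5.

yes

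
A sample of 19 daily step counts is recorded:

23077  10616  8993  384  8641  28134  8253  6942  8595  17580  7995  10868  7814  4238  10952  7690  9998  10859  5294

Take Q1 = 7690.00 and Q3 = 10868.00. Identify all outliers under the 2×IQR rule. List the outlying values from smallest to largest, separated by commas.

IQR = Q3 − Q1 = 10868.00 − 7690.00 = 3178.00.
Lower fence = Q1 − 2·IQR = 7690.00 − 6356.00 = 1334.00.
Upper fence = Q3 + 2·IQR = 10868.00 + 6356.00 = 17224.00.
384 < 1334.00 → outlier.
17580 > 17224.00 → outlier.
23077 > 17224.00 → outlier.
28134 > 17224.00 → outlier.
All remaining values lie within [1334.00, 17224.00].

384, 17580, 23077, 28134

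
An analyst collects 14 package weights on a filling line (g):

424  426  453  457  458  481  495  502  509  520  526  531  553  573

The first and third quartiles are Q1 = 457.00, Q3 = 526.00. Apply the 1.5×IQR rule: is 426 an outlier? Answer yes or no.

no

IQR = Q3 − Q1 = 526.00 − 457.00 = 69.00.
Lower fence = Q1 − 1.5·IQR = 457.00 − 103.50 = 353.50.
Upper fence = Q3 + 1.5·IQR = 526.00 + 103.50 = 629.50.
426 lies within [353.50, 629.50].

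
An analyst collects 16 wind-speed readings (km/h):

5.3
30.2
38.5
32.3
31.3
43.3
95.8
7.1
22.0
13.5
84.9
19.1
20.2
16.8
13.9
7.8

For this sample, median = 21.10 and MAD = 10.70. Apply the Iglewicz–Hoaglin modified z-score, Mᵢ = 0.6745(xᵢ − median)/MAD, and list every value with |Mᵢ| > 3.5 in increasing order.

84.9, 95.8

|Mᵢ| > 3.5 ⇔ |xᵢ − 21.10| > 3.5·10.70/0.6745 = 55.52.
So outliers lie outside [-34.42, 76.62].
84.9: M = 4.02 → outlier.
95.8: M = 4.71 → outlier.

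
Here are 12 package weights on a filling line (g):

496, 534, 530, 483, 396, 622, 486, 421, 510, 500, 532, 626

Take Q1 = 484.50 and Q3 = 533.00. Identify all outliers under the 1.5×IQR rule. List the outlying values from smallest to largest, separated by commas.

396, 622, 626

IQR = Q3 − Q1 = 533.00 − 484.50 = 48.50.
Lower fence = Q1 − 1.5·IQR = 484.50 − 72.75 = 411.75.
Upper fence = Q3 + 1.5·IQR = 533.00 + 72.75 = 605.75.
396 < 411.75 → outlier.
622 > 605.75 → outlier.
626 > 605.75 → outlier.
All remaining values lie within [411.75, 605.75].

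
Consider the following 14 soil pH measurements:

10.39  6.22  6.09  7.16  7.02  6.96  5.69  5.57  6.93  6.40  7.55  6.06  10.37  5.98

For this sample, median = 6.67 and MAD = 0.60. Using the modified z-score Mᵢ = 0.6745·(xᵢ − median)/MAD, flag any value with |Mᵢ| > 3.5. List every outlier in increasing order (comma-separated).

10.37, 10.39

|Mᵢ| > 3.5 ⇔ |xᵢ − 6.67| > 3.5·0.60/0.6745 = 3.11.
So outliers lie outside [3.56, 9.78].
10.37: M = 4.16 → outlier.
10.39: M = 4.18 → outlier.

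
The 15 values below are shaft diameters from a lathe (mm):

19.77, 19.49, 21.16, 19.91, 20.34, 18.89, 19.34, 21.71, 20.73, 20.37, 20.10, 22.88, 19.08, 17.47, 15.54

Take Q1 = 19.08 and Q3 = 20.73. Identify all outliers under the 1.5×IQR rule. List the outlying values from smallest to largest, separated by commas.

IQR = Q3 − Q1 = 20.73 − 19.08 = 1.65.
Lower fence = Q1 − 1.5·IQR = 19.08 − 2.475 = 16.605.
Upper fence = Q3 + 1.5·IQR = 20.73 + 2.475 = 23.205.
15.54 < 16.605 → outlier.
All remaining values lie within [16.605, 23.205].

15.54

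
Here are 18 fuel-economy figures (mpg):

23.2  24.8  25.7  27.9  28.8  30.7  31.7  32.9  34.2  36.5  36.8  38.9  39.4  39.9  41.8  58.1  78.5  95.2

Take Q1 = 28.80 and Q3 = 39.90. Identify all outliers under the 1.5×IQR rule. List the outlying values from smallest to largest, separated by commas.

58.1, 78.5, 95.2

IQR = Q3 − Q1 = 39.90 − 28.80 = 11.10.
Lower fence = Q1 − 1.5·IQR = 28.80 − 16.65 = 12.15.
Upper fence = Q3 + 1.5·IQR = 39.90 + 16.65 = 56.55.
58.1 > 56.55 → outlier.
78.5 > 56.55 → outlier.
95.2 > 56.55 → outlier.
All remaining values lie within [12.15, 56.55].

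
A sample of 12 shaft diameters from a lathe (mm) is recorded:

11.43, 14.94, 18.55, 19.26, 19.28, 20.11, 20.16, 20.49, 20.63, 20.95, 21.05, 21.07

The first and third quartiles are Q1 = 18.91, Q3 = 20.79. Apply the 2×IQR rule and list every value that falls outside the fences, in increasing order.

IQR = Q3 − Q1 = 20.79 − 18.91 = 1.88.
Lower fence = Q1 − 2·IQR = 18.91 − 3.76 = 15.15.
Upper fence = Q3 + 2·IQR = 20.79 + 3.76 = 24.55.
11.43 < 15.15 → outlier.
14.94 < 15.15 → outlier.
All remaining values lie within [15.15, 24.55].

11.43, 14.94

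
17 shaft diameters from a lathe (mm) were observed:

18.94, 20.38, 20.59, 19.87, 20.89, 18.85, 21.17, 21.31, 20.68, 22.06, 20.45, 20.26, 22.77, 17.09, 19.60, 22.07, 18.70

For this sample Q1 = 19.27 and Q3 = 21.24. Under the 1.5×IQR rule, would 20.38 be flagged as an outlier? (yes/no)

IQR = Q3 − Q1 = 21.24 − 19.27 = 1.97.
Lower fence = Q1 − 1.5·IQR = 19.27 − 2.955 = 16.315.
Upper fence = Q3 + 1.5·IQR = 21.24 + 2.955 = 24.195.
20.38 lies within [16.315, 24.195].

no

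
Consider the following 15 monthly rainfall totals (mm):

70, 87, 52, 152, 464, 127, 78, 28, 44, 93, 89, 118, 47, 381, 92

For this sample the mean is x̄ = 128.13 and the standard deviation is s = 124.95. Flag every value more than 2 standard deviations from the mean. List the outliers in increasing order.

Cutoffs at x̄ ± 2s: 128.13 ± 2·124.95 = [-121.77, 378.03].
381: z = 2.02, |z| > 2 → outlier.
464: z = 2.69, |z| > 2 → outlier.
Every other value lies within [-121.77, 378.03].

381, 464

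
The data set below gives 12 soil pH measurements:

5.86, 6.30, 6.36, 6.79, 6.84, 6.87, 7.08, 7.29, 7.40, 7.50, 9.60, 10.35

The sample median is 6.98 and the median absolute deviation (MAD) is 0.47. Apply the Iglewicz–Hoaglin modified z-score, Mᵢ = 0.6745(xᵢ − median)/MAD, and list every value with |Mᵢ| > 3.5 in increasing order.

9.60, 10.35

|Mᵢ| > 3.5 ⇔ |xᵢ − 6.98| > 3.5·0.47/0.6745 = 2.44.
So outliers lie outside [4.54, 9.42].
9.60: M = 3.76 → outlier.
10.35: M = 4.84 → outlier.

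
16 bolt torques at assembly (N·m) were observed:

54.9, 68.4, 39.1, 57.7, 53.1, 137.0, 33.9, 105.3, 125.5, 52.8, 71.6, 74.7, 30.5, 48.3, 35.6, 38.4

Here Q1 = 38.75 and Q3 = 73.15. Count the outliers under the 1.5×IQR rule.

IQR = 34.40; fences at 38.75 − 51.60 = -12.85 and 73.15 + 51.60 = 124.75.
Outside the cutoffs: 125.5, 137.0.

2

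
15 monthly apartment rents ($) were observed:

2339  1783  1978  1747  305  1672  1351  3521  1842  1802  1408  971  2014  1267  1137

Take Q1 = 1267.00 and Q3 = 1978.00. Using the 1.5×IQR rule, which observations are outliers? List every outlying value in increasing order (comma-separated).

3521

IQR = Q3 − Q1 = 1978.00 − 1267.00 = 711.00.
Lower fence = Q1 − 1.5·IQR = 1267.00 − 1066.50 = 200.50.
Upper fence = Q3 + 1.5·IQR = 1978.00 + 1066.50 = 3044.50.
3521 > 3044.50 → outlier.
All remaining values lie within [200.50, 3044.50].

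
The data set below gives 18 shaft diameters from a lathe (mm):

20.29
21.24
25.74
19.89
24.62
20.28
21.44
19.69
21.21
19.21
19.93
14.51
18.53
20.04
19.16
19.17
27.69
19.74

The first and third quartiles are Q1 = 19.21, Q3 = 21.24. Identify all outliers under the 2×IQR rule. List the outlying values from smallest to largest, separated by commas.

14.51, 25.74, 27.69

IQR = Q3 − Q1 = 21.24 − 19.21 = 2.03.
Lower fence = Q1 − 2·IQR = 19.21 − 4.06 = 15.15.
Upper fence = Q3 + 2·IQR = 21.24 + 4.06 = 25.30.
14.51 < 15.15 → outlier.
25.74 > 25.30 → outlier.
27.69 > 25.30 → outlier.
All remaining values lie within [15.15, 25.30].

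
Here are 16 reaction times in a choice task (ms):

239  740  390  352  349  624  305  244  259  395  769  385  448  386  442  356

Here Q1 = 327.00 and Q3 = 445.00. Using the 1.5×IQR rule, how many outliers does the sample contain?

IQR = 118.00; fences at 327.00 − 177.00 = 150.00 and 445.00 + 177.00 = 622.00.
Outside the cutoffs: 624, 740, 769.

3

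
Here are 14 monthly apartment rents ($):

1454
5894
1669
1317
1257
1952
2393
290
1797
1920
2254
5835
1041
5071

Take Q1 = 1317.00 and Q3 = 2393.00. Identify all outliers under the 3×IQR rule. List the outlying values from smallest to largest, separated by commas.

IQR = Q3 − Q1 = 2393.00 − 1317.00 = 1076.00.
Lower fence = Q1 − 3·IQR = 1317.00 − 3228.00 = -1911.00.
Upper fence = Q3 + 3·IQR = 2393.00 + 3228.00 = 5621.00.
5835 > 5621.00 → outlier.
5894 > 5621.00 → outlier.
All remaining values lie within [-1911.00, 5621.00].

5835, 5894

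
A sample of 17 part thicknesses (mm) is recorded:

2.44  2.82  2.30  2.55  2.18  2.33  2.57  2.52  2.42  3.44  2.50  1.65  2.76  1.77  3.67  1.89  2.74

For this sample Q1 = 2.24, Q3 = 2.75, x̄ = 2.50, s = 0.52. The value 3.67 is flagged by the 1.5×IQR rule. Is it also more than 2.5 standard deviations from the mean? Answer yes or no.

no

z = (3.67 − 2.50) / 0.52 = 2.25.
|z| = 2.25 ≤ 2.5.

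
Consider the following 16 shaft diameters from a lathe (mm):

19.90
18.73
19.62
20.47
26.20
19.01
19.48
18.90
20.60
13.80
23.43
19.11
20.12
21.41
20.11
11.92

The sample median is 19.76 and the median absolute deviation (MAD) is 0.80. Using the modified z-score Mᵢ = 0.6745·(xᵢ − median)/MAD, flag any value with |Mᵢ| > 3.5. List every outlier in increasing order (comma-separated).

11.92, 13.80, 26.20

|Mᵢ| > 3.5 ⇔ |xᵢ − 19.76| > 3.5·0.80/0.6745 = 4.15.
So outliers lie outside [15.61, 23.91].
11.92: M = -6.61 → outlier.
13.80: M = -5.03 → outlier.
26.20: M = 5.43 → outlier.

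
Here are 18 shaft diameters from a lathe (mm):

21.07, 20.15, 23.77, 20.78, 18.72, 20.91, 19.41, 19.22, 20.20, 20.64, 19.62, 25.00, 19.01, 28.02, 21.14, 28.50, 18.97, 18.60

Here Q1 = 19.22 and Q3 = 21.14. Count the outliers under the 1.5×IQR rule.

3

IQR = 1.92; fences at 19.22 − 2.88 = 16.34 and 21.14 + 2.88 = 24.02.
Outside the cutoffs: 25.00, 28.02, 28.50.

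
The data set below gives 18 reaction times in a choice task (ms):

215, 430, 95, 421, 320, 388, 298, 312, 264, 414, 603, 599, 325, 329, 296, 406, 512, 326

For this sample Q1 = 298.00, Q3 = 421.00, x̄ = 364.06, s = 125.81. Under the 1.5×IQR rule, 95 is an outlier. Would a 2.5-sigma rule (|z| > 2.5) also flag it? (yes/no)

no

z = (95 − 364.06) / 125.81 = -2.14.
|z| = 2.14 ≤ 2.5.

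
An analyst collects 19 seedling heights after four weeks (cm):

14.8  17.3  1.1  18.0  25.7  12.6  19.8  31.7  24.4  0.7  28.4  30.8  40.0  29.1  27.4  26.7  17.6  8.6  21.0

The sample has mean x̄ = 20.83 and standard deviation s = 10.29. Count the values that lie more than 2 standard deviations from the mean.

Cutoffs: x̄ ± 2s = [0.25, 41.41].
Every value lies within the cutoffs.

0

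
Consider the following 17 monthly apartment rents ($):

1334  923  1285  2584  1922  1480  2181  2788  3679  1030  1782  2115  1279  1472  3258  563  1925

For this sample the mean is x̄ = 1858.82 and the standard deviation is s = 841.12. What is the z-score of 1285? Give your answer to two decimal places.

-0.68

z = (1285 − 1858.82) / 841.12 = -0.68.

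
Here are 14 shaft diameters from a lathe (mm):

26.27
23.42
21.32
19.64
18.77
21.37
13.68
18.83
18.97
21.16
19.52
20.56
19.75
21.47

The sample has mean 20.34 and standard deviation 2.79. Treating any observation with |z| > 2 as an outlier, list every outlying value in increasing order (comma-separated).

Cutoffs at x̄ ± 2s: 20.34 ± 2·2.79 = [14.76, 25.92].
13.68: z = -2.39, |z| > 2 → outlier.
26.27: z = 2.13, |z| > 2 → outlier.
Every other value lies within [14.76, 25.92].

13.68, 26.27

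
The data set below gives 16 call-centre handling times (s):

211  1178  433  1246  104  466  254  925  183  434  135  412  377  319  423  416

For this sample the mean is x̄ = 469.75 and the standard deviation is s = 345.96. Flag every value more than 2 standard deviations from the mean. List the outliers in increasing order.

Cutoffs at x̄ ± 2s: 469.75 ± 2·345.96 = [-222.17, 1161.67].
1178: z = 2.05, |z| > 2 → outlier.
1246: z = 2.24, |z| > 2 → outlier.
Every other value lies within [-222.17, 1161.67].

1178, 1246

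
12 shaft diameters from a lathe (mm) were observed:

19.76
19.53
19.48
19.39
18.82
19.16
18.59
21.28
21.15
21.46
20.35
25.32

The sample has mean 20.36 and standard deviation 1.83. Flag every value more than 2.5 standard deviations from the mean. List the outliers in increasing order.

25.32

Cutoffs at x̄ ± 2.5s: 20.36 ± 2.5·1.83 = [15.785, 24.935].
25.32: z = 2.71, |z| > 2.5 → outlier.
Every other value lies within [15.785, 24.935].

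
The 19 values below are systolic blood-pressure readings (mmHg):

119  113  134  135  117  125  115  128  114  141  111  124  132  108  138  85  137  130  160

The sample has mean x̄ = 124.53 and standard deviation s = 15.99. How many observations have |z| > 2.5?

Cutoffs: x̄ ± 2.5s = [84.555, 164.505].
Every value lies within the cutoffs.

0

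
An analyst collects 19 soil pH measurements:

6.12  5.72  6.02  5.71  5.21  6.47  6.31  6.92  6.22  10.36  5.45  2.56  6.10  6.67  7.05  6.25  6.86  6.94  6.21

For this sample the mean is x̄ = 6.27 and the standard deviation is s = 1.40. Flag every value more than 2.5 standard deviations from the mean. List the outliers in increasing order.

2.56, 10.36

Cutoffs at x̄ ± 2.5s: 6.27 ± 2.5·1.40 = [2.77, 9.77].
2.56: z = -2.65, |z| > 2.5 → outlier.
10.36: z = 2.92, |z| > 2.5 → outlier.
Every other value lies within [2.77, 9.77].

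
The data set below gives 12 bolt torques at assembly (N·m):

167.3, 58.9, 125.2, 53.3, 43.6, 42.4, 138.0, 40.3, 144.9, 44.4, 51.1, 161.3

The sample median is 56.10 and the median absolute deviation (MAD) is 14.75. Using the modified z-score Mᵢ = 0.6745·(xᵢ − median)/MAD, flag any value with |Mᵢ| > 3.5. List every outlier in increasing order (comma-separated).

138.0, 144.9, 161.3, 167.3

|Mᵢ| > 3.5 ⇔ |xᵢ − 56.10| > 3.5·14.75/0.6745 = 76.54.
So outliers lie outside [-20.44, 132.64].
138.0: M = 3.75 → outlier.
144.9: M = 4.06 → outlier.
161.3: M = 4.81 → outlier.
167.3: M = 5.09 → outlier.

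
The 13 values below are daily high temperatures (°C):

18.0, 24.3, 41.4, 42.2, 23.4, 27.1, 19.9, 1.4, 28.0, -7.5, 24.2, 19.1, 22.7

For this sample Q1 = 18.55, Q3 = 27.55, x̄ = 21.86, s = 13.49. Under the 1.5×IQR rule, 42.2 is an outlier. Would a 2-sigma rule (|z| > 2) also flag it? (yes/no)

no

z = (42.2 − 21.86) / 13.49 = 1.51.
|z| = 1.51 ≤ 2.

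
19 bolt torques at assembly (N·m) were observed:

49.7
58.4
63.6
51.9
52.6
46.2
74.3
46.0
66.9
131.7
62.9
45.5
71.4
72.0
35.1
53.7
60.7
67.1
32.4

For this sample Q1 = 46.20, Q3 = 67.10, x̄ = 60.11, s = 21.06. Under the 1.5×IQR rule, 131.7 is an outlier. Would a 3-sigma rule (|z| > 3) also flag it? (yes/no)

yes

z = (131.7 − 60.11) / 21.06 = 3.40.
|z| = 3.40 > 3.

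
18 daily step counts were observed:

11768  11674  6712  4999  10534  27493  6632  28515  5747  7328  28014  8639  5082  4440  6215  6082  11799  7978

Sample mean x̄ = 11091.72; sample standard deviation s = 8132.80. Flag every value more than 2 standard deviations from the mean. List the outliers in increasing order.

27493, 28014, 28515

Cutoffs at x̄ ± 2s: 11091.72 ± 2·8132.80 = [-5173.88, 27357.32].
27493: z = 2.02, |z| > 2 → outlier.
28014: z = 2.08, |z| > 2 → outlier.
28515: z = 2.14, |z| > 2 → outlier.
Every other value lies within [-5173.88, 27357.32].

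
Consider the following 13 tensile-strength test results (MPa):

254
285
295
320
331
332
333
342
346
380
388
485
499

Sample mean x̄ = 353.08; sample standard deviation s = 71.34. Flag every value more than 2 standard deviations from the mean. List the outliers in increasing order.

499

Cutoffs at x̄ ± 2s: 353.08 ± 2·71.34 = [210.40, 495.76].
499: z = 2.05, |z| > 2 → outlier.
Every other value lies within [210.40, 495.76].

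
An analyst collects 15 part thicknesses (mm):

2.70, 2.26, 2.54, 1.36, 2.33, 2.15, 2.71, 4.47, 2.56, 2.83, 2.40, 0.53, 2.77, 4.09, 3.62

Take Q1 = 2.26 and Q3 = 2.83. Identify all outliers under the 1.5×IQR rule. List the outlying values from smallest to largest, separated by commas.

IQR = Q3 − Q1 = 2.83 − 2.26 = 0.57.
Lower fence = Q1 − 1.5·IQR = 2.26 − 0.855 = 1.405.
Upper fence = Q3 + 1.5·IQR = 2.83 + 0.855 = 3.685.
0.53 < 1.405 → outlier.
1.36 < 1.405 → outlier.
4.09 > 3.685 → outlier.
4.47 > 3.685 → outlier.
All remaining values lie within [1.405, 3.685].

0.53, 1.36, 4.09, 4.47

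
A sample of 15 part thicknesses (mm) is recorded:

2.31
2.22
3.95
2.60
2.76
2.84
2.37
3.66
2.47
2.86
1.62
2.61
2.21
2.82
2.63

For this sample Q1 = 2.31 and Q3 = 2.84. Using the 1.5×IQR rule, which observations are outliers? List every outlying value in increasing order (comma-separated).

3.66, 3.95

IQR = Q3 − Q1 = 2.84 − 2.31 = 0.53.
Lower fence = Q1 − 1.5·IQR = 2.31 − 0.795 = 1.515.
Upper fence = Q3 + 1.5·IQR = 2.84 + 0.795 = 3.635.
3.66 > 3.635 → outlier.
3.95 > 3.635 → outlier.
All remaining values lie within [1.515, 3.635].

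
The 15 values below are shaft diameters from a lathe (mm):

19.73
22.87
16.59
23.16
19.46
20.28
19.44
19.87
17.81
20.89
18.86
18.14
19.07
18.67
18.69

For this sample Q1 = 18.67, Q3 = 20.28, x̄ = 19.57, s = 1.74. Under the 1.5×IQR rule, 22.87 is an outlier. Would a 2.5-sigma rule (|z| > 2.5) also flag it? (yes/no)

z = (22.87 − 19.57) / 1.74 = 1.90.
|z| = 1.90 ≤ 2.5.

no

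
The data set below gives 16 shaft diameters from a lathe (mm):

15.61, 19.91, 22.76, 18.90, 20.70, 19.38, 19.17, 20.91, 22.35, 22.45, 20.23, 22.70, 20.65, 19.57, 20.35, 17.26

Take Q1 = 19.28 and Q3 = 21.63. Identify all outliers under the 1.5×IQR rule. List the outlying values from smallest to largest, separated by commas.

IQR = Q3 − Q1 = 21.63 − 19.28 = 2.35.
Lower fence = Q1 − 1.5·IQR = 19.28 − 3.525 = 15.755.
Upper fence = Q3 + 1.5·IQR = 21.63 + 3.525 = 25.155.
15.61 < 15.755 → outlier.
All remaining values lie within [15.755, 25.155].

15.61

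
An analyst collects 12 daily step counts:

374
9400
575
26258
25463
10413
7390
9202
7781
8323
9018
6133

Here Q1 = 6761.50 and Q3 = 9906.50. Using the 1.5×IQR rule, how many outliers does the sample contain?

4

IQR = 3145.00; fences at 6761.50 − 4717.50 = 2044.00 and 9906.50 + 4717.50 = 14624.00.
Outside the cutoffs: 374, 575, 25463, 26258.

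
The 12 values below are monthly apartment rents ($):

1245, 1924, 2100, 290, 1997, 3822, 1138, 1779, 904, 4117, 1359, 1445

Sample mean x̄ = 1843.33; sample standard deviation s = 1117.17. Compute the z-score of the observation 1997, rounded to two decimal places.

z = (1997 − 1843.33) / 1117.17 = 0.14.

0.14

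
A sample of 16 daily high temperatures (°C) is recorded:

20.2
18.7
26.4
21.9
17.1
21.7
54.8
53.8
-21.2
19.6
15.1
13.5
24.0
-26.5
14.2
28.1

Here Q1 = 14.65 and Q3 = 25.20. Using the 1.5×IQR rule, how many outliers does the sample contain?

4

IQR = 10.55; fences at 14.65 − 15.825 = -1.175 and 25.20 + 15.825 = 41.025.
Outside the cutoffs: -26.5, -21.2, 53.8, 54.8.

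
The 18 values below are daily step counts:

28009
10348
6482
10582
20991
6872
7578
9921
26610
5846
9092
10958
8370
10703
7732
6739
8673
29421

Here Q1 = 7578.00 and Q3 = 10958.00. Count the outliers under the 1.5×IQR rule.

IQR = 3380.00; fences at 7578.00 − 5070.00 = 2508.00 and 10958.00 + 5070.00 = 16028.00.
Outside the cutoffs: 20991, 26610, 28009, 29421.

4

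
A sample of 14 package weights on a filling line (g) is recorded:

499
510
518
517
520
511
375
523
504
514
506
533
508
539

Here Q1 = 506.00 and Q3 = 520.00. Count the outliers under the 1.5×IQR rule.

IQR = 14.00; fences at 506.00 − 21.00 = 485.00 and 520.00 + 21.00 = 541.00.
Outside the cutoffs: 375.

1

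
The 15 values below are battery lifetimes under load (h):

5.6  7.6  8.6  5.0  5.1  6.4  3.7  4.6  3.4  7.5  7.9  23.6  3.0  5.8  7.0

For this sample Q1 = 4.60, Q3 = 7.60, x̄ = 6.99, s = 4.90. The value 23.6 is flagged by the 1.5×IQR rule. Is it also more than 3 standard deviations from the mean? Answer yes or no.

yes

z = (23.6 − 6.99) / 4.90 = 3.39.
|z| = 3.39 > 3.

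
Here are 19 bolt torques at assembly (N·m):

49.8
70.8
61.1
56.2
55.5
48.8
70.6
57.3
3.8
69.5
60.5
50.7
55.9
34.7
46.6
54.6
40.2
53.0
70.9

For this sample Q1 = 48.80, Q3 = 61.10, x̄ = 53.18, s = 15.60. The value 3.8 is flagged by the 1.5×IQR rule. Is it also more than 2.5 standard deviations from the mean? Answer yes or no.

yes

z = (3.8 − 53.18) / 15.60 = -3.17.
|z| = 3.17 > 2.5.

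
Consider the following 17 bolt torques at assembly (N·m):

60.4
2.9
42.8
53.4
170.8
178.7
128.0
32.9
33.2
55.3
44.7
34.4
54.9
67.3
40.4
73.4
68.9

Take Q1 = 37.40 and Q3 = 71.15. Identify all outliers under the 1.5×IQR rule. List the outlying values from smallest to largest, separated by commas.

128.0, 170.8, 178.7

IQR = Q3 − Q1 = 71.15 − 37.40 = 33.75.
Lower fence = Q1 − 1.5·IQR = 37.40 − 50.625 = -13.225.
Upper fence = Q3 + 1.5·IQR = 71.15 + 50.625 = 121.775.
128.0 > 121.775 → outlier.
170.8 > 121.775 → outlier.
178.7 > 121.775 → outlier.
All remaining values lie within [-13.225, 121.775].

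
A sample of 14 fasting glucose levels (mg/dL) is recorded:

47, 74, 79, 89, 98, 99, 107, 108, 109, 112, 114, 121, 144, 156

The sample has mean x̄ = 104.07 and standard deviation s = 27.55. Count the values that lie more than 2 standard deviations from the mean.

1

Cutoffs: x̄ ± 2s = [48.97, 159.17].
Outside the cutoffs: 47.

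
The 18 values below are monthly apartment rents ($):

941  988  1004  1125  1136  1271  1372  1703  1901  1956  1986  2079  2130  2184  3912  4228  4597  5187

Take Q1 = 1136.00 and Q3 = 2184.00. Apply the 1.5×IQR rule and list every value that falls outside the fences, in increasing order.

IQR = Q3 − Q1 = 2184.00 − 1136.00 = 1048.00.
Lower fence = Q1 − 1.5·IQR = 1136.00 − 1572.00 = -436.00.
Upper fence = Q3 + 1.5·IQR = 2184.00 + 1572.00 = 3756.00.
3912 > 3756.00 → outlier.
4228 > 3756.00 → outlier.
4597 > 3756.00 → outlier.
5187 > 3756.00 → outlier.
All remaining values lie within [-436.00, 3756.00].

3912, 4228, 4597, 5187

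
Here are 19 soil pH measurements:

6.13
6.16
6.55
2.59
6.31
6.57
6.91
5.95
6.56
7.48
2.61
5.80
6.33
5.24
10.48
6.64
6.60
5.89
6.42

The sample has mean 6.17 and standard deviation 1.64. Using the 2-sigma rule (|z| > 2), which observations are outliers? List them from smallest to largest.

Cutoffs at x̄ ± 2s: 6.17 ± 2·1.64 = [2.89, 9.45].
2.59: z = -2.18, |z| > 2 → outlier.
2.61: z = -2.17, |z| > 2 → outlier.
10.48: z = 2.63, |z| > 2 → outlier.
Every other value lies within [2.89, 9.45].

2.59, 2.61, 10.48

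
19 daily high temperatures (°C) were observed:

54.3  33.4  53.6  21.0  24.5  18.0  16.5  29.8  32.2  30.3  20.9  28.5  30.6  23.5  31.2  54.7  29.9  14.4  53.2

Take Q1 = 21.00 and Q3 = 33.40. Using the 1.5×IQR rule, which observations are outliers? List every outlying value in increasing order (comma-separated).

IQR = Q3 − Q1 = 33.40 − 21.00 = 12.40.
Lower fence = Q1 − 1.5·IQR = 21.00 − 18.60 = 2.40.
Upper fence = Q3 + 1.5·IQR = 33.40 + 18.60 = 52.00.
53.2 > 52.00 → outlier.
53.6 > 52.00 → outlier.
54.3 > 52.00 → outlier.
54.7 > 52.00 → outlier.
All remaining values lie within [2.40, 52.00].

53.2, 53.6, 54.3, 54.7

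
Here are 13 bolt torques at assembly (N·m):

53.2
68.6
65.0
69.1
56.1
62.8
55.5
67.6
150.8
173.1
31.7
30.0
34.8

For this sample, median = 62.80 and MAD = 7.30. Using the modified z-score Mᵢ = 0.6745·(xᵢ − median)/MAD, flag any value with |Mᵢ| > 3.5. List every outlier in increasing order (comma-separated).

150.8, 173.1

|Mᵢ| > 3.5 ⇔ |xᵢ − 62.80| > 3.5·7.30/0.6745 = 37.88.
So outliers lie outside [24.92, 100.68].
150.8: M = 8.13 → outlier.
173.1: M = 10.19 → outlier.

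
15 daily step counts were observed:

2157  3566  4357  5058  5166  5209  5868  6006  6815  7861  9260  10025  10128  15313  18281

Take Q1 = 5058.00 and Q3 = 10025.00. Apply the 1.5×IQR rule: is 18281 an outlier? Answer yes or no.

yes

IQR = Q3 − Q1 = 10025.00 − 5058.00 = 4967.00.
Lower fence = Q1 − 1.5·IQR = 5058.00 − 7450.50 = -2392.50.
Upper fence = Q3 + 1.5·IQR = 10025.00 + 7450.50 = 17475.50.
18281 lies above the upper fence.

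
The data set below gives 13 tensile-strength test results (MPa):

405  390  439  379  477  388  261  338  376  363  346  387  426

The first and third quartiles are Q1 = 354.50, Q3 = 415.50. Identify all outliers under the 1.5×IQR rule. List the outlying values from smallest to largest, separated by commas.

IQR = Q3 − Q1 = 415.50 − 354.50 = 61.00.
Lower fence = Q1 − 1.5·IQR = 354.50 − 91.50 = 263.00.
Upper fence = Q3 + 1.5·IQR = 415.50 + 91.50 = 507.00.
261 < 263.00 → outlier.
All remaining values lie within [263.00, 507.00].

261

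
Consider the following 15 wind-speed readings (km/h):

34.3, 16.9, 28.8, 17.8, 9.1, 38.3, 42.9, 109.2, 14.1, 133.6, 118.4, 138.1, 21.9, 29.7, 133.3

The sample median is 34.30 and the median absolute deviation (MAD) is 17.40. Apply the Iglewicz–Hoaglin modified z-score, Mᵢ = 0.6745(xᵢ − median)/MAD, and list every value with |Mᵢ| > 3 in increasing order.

118.4, 133.3, 133.6, 138.1

|Mᵢ| > 3 ⇔ |xᵢ − 34.30| > 3·17.40/0.6745 = 77.39.
So outliers lie outside [-43.09, 111.69].
118.4: M = 3.26 → outlier.
133.3: M = 3.84 → outlier.
133.6: M = 3.85 → outlier.
138.1: M = 4.02 → outlier.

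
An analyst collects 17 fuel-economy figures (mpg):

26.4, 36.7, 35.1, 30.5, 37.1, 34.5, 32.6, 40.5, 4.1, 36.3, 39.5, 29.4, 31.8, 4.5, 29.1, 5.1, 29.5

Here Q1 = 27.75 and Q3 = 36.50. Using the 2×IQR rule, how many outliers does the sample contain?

IQR = 8.75; fences at 27.75 − 17.50 = 10.25 and 36.50 + 17.50 = 54.00.
Outside the cutoffs: 4.1, 4.5, 5.1.

3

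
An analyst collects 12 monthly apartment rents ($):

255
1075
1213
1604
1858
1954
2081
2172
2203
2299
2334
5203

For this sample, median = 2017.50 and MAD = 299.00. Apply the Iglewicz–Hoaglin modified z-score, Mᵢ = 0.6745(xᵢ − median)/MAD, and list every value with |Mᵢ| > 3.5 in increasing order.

255, 5203

|Mᵢ| > 3.5 ⇔ |xᵢ − 2017.50| > 3.5·299.00/0.6745 = 1551.52.
So outliers lie outside [465.98, 3569.02].
255: M = -3.98 → outlier.
5203: M = 7.19 → outlier.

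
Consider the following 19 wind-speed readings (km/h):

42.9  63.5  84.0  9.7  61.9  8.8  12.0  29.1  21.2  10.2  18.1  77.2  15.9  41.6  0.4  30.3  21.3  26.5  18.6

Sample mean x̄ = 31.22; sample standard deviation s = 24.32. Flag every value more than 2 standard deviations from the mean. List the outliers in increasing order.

84.0

Cutoffs at x̄ ± 2s: 31.22 ± 2·24.32 = [-17.42, 79.86].
84.0: z = 2.17, |z| > 2 → outlier.
Every other value lies within [-17.42, 79.86].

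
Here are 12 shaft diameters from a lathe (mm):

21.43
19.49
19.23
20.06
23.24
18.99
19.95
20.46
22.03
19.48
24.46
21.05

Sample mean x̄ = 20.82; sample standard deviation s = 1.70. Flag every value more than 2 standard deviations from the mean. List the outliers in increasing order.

24.46

Cutoffs at x̄ ± 2s: 20.82 ± 2·1.70 = [17.42, 24.22].
24.46: z = 2.14, |z| > 2 → outlier.
Every other value lies within [17.42, 24.22].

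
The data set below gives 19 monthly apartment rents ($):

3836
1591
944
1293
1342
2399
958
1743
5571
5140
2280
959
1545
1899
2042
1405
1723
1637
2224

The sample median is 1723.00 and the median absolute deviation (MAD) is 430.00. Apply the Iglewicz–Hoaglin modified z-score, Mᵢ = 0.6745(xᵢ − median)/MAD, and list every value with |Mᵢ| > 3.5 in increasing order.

5140, 5571

|Mᵢ| > 3.5 ⇔ |xᵢ − 1723.00| > 3.5·430.00/0.6745 = 2231.28.
So outliers lie outside [-508.28, 3954.28].
5140: M = 5.36 → outlier.
5571: M = 6.04 → outlier.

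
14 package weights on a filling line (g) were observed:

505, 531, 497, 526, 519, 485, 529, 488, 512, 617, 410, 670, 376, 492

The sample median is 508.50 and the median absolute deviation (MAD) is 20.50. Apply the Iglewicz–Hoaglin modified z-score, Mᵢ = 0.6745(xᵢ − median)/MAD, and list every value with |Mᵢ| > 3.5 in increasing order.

|Mᵢ| > 3.5 ⇔ |xᵢ − 508.50| > 3.5·20.50/0.6745 = 106.38.
So outliers lie outside [402.12, 614.88].
376: M = -4.36 → outlier.
617: M = 3.57 → outlier.
670: M = 5.31 → outlier.

376, 617, 670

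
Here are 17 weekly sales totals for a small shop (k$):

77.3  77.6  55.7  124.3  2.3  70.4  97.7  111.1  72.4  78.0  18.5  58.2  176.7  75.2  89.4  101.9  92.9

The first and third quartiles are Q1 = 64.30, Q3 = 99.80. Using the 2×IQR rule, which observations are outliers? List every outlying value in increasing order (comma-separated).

176.7

IQR = Q3 − Q1 = 99.80 − 64.30 = 35.50.
Lower fence = Q1 − 2·IQR = 64.30 − 71.00 = -6.70.
Upper fence = Q3 + 2·IQR = 99.80 + 71.00 = 170.80.
176.7 > 170.80 → outlier.
All remaining values lie within [-6.70, 170.80].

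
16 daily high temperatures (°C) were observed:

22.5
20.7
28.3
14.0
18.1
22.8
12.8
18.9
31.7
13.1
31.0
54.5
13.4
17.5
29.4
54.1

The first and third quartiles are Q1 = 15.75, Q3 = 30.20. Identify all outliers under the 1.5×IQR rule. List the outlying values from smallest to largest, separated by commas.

IQR = Q3 − Q1 = 30.20 − 15.75 = 14.45.
Lower fence = Q1 − 1.5·IQR = 15.75 − 21.675 = -5.925.
Upper fence = Q3 + 1.5·IQR = 30.20 + 21.675 = 51.875.
54.1 > 51.875 → outlier.
54.5 > 51.875 → outlier.
All remaining values lie within [-5.925, 51.875].

54.1, 54.5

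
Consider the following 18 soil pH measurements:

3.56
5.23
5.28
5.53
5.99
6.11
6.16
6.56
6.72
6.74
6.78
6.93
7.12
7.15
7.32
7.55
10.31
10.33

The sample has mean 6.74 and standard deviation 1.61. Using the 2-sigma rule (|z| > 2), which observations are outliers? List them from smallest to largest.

10.31, 10.33

Cutoffs at x̄ ± 2s: 6.74 ± 2·1.61 = [3.52, 9.96].
10.31: z = 2.22, |z| > 2 → outlier.
10.33: z = 2.23, |z| > 2 → outlier.
Every other value lies within [3.52, 9.96].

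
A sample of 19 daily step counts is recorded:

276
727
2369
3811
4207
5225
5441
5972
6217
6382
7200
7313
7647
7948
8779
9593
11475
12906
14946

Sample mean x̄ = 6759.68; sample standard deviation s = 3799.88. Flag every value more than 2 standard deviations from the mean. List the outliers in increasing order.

Cutoffs at x̄ ± 2s: 6759.68 ± 2·3799.88 = [-840.08, 14359.44].
14946: z = 2.15, |z| > 2 → outlier.
Every other value lies within [-840.08, 14359.44].

14946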